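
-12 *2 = -24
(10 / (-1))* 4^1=-40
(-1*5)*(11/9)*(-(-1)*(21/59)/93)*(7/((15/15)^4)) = -2695/16461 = -0.16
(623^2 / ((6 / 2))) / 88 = 388129 / 264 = 1470.19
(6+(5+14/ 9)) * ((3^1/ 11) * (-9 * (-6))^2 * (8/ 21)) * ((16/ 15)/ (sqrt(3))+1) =520704 * sqrt(3)/ 385+292896/ 77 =6146.40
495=495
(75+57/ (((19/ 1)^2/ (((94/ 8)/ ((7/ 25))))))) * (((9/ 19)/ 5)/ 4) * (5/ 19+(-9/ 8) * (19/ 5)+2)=-3.89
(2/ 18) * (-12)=-4/ 3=-1.33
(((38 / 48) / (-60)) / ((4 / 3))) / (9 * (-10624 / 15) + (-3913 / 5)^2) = -95 / 5818448256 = -0.00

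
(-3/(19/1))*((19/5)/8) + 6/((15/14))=5.52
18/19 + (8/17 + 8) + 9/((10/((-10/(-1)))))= 5949/323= 18.42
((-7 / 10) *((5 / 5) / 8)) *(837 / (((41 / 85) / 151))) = -22926.91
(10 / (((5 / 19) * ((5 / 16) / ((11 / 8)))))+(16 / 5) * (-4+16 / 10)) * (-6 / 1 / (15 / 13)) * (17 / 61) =-1762696 / 7625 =-231.17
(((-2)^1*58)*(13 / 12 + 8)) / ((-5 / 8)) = 25288 / 15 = 1685.87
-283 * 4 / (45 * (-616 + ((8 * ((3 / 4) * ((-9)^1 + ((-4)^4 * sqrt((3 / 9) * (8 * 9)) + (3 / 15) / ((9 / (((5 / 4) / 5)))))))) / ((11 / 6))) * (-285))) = 1064733164 / 7450393813170795 + 1453596672 * sqrt(6) / 165564306959351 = 0.00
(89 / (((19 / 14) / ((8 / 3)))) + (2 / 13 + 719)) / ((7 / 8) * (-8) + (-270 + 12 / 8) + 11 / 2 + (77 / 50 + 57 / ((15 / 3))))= -33123850 / 9524073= -3.48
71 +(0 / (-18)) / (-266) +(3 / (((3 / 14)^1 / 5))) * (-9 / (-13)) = 1553 / 13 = 119.46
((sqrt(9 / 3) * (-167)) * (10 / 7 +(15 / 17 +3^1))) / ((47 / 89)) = -9393416 * sqrt(3) / 5593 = -2908.97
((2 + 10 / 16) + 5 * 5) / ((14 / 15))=3315 / 112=29.60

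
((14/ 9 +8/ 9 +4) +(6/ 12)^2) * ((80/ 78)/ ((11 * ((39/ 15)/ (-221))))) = -204850/ 3861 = -53.06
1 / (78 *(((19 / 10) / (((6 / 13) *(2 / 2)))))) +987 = 3169267 / 3211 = 987.00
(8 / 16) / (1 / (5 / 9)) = 5 / 18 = 0.28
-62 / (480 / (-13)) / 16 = 403 / 3840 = 0.10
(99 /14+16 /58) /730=0.01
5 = 5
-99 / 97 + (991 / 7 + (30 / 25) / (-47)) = 22422916 / 159565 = 140.53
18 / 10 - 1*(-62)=63.80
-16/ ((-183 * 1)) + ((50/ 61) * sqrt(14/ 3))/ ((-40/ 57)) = 16/ 183 - 95 * sqrt(42)/ 244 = -2.44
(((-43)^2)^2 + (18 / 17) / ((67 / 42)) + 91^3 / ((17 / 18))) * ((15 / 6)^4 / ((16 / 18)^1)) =27015872180625 / 145792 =185304215.46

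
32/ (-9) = -32/ 9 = -3.56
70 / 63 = 10 / 9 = 1.11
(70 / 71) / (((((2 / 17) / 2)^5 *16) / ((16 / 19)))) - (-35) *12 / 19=99419810 / 1349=73698.90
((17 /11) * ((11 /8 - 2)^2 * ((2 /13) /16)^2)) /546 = 425 /4157497344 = 0.00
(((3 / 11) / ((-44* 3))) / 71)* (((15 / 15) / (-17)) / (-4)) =-0.00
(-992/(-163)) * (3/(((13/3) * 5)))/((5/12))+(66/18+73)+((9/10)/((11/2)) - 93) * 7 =-571.17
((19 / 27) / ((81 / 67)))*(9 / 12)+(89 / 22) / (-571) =0.43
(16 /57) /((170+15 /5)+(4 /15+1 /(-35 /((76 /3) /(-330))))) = 92400 /57035777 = 0.00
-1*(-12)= 12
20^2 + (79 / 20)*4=2079 / 5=415.80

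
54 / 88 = 0.61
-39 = -39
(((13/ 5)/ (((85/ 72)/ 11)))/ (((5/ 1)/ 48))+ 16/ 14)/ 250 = 1738228/ 1859375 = 0.93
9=9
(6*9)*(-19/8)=-513/4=-128.25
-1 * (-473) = 473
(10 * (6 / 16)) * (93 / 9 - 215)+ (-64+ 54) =-1555 / 2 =-777.50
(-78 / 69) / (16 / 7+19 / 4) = -728 / 4531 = -0.16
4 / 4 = 1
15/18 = 0.83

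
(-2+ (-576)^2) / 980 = 165887 / 490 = 338.54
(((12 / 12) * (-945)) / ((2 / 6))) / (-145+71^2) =-315 / 544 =-0.58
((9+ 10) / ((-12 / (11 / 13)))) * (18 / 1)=-627 / 26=-24.12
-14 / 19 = -0.74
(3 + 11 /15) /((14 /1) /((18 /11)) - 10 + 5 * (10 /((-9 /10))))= -0.07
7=7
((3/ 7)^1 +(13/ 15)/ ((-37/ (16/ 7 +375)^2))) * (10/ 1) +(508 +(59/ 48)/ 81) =-231414409897/ 7048944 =-32829.66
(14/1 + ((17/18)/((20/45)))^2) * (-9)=-10665/64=-166.64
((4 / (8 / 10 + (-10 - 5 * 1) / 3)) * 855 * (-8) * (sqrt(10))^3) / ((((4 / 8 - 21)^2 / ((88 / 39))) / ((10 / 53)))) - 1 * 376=-376 + 535040000 * sqrt(10) / 8107463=-167.31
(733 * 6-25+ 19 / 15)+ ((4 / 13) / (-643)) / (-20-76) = 4374.27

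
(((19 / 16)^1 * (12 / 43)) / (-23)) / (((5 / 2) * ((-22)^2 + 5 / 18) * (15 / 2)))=-342 / 215527825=-0.00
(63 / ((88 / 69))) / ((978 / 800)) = 72450 / 1793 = 40.41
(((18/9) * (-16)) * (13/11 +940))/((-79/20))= 6625920/869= 7624.76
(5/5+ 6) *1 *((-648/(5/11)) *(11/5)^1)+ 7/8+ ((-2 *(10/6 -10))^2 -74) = -39149257/1800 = -21749.59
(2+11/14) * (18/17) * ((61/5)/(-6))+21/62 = -104376/18445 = -5.66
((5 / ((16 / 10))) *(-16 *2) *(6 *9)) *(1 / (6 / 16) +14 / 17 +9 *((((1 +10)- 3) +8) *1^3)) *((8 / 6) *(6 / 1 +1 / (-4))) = -103803600 / 17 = -6106094.12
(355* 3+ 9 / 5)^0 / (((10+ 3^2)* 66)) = 1 / 1254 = 0.00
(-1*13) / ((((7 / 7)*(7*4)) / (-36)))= 16.71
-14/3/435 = -14/1305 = -0.01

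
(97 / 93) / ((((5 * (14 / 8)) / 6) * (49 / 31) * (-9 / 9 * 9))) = -776 / 15435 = -0.05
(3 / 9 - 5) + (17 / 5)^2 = 517 / 75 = 6.89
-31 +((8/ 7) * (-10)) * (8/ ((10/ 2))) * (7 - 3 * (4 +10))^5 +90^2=960408069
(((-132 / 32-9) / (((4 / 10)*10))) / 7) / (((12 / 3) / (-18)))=135 / 64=2.11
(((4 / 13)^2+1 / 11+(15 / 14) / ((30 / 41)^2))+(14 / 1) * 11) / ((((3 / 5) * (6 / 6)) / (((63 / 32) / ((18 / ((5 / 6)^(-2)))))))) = 243895019 / 5948800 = 41.00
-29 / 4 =-7.25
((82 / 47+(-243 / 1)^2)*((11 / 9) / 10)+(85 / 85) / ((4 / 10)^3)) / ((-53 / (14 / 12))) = -159.22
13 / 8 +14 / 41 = 645 / 328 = 1.97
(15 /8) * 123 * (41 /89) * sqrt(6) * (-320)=-3025800 * sqrt(6) /89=-83277.15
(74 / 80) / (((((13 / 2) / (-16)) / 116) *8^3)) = -1073 / 2080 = -0.52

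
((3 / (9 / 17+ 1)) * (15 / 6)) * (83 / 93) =7055 / 1612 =4.38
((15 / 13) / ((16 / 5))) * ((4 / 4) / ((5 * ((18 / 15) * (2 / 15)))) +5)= 2.25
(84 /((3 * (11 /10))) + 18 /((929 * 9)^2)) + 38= 5421623584 /85441059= 63.45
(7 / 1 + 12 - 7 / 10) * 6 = 549 / 5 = 109.80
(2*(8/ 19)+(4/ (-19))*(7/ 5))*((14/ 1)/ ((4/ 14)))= 2548/ 95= 26.82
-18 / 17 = -1.06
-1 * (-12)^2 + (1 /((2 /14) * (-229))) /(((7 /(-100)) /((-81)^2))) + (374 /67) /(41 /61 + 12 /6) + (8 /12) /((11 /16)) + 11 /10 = 2249127452147 /825299970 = 2725.22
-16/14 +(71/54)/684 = -294991/258552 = -1.14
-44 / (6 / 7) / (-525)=22 / 225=0.10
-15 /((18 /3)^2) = -5 /12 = -0.42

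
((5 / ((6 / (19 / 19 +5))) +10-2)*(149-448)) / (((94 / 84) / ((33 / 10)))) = -2693691 / 235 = -11462.51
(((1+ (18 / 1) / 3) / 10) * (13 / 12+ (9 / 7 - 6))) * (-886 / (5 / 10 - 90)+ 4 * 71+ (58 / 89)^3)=-283054748275 / 378568353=-747.70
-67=-67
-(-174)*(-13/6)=-377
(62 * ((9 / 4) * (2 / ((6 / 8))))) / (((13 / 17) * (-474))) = -1054 / 1027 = -1.03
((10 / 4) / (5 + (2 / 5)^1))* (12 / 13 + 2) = 475 / 351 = 1.35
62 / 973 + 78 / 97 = 81908 / 94381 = 0.87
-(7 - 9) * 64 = 128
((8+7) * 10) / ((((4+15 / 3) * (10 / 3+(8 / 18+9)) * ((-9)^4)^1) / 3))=10 / 16767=0.00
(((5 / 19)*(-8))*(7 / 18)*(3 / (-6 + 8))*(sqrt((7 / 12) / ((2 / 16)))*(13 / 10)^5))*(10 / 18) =-2599051*sqrt(42) / 3078000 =-5.47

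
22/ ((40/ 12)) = 33/ 5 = 6.60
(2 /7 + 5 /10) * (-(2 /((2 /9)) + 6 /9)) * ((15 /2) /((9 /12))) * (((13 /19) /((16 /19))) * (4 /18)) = -20735 /1512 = -13.71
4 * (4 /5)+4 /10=18 /5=3.60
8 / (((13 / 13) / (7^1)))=56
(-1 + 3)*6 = 12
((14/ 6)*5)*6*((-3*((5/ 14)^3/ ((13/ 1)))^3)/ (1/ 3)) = -0.00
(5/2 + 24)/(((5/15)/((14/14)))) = 159/2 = 79.50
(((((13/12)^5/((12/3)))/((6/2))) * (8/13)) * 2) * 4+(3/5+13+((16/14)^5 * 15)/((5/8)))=239181003251/3920736960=61.00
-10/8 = -5/4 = -1.25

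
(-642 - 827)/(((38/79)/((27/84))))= -1044459/1064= -981.63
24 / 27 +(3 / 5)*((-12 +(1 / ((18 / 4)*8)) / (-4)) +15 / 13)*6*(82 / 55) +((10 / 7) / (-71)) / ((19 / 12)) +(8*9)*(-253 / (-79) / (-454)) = -114683698864417 / 1981293432300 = -57.88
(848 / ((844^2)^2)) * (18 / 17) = 477 / 269568243976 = 0.00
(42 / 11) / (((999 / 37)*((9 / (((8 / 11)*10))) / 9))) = 1120 / 1089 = 1.03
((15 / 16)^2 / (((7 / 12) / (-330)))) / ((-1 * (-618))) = -37125 / 46144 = -0.80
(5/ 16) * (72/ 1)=45/ 2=22.50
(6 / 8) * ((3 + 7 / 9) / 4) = 17 / 24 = 0.71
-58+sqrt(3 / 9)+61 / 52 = -2955 / 52+sqrt(3) / 3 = -56.25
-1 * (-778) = 778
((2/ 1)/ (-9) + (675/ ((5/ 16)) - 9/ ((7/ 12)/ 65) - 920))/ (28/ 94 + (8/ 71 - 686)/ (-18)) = 49808062/ 8073443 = 6.17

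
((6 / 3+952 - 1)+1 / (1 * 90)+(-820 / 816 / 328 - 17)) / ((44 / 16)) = 22913477 / 67320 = 340.37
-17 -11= -28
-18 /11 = -1.64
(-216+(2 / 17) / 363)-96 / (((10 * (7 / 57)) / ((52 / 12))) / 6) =-485632946 / 215985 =-2248.46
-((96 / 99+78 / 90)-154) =8369 / 55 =152.16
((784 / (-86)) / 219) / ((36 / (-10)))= 980 / 84753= 0.01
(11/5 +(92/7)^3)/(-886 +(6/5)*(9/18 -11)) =-3897213/1541099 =-2.53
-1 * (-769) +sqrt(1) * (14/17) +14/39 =510631/663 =770.18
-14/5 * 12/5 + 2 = -118/25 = -4.72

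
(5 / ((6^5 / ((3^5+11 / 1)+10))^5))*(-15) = -4026275 / 1190155742208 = -0.00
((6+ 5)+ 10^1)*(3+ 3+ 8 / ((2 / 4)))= 462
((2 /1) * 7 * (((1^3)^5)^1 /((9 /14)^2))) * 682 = 1871408 /81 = 23103.80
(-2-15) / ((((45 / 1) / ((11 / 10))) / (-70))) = 1309 / 45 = 29.09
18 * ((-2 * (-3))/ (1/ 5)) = 540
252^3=16003008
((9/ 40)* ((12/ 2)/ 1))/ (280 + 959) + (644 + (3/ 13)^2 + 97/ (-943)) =847679325223/ 1316371420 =643.95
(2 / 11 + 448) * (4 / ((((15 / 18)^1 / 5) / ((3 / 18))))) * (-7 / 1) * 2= -276080 / 11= -25098.18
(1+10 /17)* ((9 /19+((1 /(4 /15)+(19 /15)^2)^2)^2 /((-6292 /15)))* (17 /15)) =-7769727220799299 /2905016400000000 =-2.67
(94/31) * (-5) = -470/31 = -15.16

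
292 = 292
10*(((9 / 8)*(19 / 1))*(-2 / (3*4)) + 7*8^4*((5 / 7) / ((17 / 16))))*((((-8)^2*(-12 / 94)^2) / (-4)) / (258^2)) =-52419110 / 69435497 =-0.75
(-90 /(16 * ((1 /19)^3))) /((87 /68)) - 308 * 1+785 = -1721379 /58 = -29678.95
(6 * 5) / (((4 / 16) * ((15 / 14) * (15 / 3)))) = 112 / 5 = 22.40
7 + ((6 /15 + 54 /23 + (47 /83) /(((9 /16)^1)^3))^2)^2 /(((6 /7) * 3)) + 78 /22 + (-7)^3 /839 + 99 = 114856604211986760188614166858595494 /194720196709209546610891313563125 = 589.85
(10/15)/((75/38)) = 76/225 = 0.34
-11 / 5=-2.20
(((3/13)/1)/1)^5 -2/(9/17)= -12621775/3341637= -3.78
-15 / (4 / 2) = -15 / 2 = -7.50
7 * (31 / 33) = 217 / 33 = 6.58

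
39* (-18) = -702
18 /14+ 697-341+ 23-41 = 2375 /7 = 339.29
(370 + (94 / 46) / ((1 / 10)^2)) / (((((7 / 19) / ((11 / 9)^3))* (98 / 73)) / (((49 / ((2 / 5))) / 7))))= 60967353425 / 1643166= 37103.59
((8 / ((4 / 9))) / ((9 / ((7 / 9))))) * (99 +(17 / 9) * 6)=4634 / 27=171.63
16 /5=3.20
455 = 455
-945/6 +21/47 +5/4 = -29291/188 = -155.80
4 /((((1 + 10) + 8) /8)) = 32 /19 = 1.68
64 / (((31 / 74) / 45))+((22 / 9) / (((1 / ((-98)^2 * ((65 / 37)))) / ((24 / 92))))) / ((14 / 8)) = 1030661440 / 79143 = 13022.77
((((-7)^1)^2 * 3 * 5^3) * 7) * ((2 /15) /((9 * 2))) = 8575 /9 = 952.78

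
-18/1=-18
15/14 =1.07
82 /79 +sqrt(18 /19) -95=-7423 /79 +3 * sqrt(38) /19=-92.99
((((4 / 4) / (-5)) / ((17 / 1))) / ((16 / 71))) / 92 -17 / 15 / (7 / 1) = -426899 / 2627520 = -0.16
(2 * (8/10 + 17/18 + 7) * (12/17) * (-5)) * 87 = -91292/17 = -5370.12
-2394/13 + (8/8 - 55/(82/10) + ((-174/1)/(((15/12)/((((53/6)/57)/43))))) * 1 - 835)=-6697582889/6531915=-1025.36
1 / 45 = 0.02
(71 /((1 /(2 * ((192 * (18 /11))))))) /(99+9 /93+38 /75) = 570499200 /1273679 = 447.91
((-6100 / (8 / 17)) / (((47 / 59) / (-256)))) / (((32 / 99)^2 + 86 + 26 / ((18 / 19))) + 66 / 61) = 117052574601600 / 3221066933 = 36339.69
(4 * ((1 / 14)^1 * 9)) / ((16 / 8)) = 1.29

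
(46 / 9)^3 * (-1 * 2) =-194672 / 729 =-267.04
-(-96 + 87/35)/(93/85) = 18547/217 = 85.47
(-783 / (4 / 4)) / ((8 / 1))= -783 / 8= -97.88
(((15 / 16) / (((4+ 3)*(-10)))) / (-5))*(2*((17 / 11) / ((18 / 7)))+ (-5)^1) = -0.01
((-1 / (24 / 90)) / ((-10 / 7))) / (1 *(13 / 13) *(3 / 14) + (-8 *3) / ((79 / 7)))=-3871 / 2820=-1.37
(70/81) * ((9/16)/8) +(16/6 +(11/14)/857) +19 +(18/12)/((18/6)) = 76808365/3455424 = 22.23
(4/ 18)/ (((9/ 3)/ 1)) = 2/ 27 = 0.07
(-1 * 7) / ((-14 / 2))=1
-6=-6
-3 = -3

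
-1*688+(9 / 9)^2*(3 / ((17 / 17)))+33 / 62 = -42437 / 62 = -684.47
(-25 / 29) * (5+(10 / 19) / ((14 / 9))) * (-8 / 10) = 14200 / 3857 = 3.68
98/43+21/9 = 595/129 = 4.61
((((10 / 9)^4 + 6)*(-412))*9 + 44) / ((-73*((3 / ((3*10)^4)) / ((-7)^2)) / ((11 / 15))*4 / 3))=2776590543.89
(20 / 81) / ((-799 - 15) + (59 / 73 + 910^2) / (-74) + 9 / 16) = -864320 / 42019915347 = -0.00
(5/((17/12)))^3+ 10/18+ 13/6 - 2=3951869/88434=44.69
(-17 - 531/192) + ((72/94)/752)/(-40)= -13971943/706880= -19.77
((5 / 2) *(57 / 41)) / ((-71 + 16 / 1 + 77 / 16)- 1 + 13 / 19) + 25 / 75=499513 / 1888419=0.26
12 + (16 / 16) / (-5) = 59 / 5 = 11.80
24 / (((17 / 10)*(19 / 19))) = 240 / 17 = 14.12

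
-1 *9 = -9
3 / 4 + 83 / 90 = 301 / 180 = 1.67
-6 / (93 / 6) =-12 / 31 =-0.39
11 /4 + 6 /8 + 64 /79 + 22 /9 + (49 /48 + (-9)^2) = 1009909 /11376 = 88.78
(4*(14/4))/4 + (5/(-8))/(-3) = 89/24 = 3.71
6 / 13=0.46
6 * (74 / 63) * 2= 296 / 21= 14.10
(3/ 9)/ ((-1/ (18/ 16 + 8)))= -73/ 24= -3.04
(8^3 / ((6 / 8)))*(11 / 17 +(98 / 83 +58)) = 57628672 / 1411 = 40842.43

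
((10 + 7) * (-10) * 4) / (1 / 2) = -1360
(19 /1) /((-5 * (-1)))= 19 /5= 3.80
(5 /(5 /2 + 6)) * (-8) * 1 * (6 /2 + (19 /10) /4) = -278 /17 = -16.35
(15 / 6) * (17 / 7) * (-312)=-13260 / 7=-1894.29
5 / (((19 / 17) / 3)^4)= 33826005 / 130321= 259.56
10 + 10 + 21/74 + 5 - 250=-16629/74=-224.72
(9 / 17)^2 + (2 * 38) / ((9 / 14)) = 118.50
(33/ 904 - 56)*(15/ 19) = -758865/ 17176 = -44.18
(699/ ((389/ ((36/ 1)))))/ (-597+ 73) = -6291/ 50959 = -0.12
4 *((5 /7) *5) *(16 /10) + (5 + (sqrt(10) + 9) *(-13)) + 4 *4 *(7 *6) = 4080 /7-13 *sqrt(10) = 541.75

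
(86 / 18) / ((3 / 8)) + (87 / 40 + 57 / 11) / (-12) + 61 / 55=629011 / 47520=13.24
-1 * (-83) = 83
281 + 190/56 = 7963/28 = 284.39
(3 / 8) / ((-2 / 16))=-3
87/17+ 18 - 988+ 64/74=-606367/629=-964.02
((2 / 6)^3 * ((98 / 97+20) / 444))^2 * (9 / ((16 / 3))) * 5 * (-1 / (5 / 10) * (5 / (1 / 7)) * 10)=-908565875 / 50081020848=-0.02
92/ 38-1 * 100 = -1854/ 19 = -97.58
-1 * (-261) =261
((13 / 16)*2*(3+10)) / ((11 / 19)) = 3211 / 88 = 36.49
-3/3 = -1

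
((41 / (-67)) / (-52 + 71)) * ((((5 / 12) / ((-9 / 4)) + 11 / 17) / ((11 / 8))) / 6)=-34768 / 19282131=-0.00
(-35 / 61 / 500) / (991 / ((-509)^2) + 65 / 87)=-157780329 / 103251540200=-0.00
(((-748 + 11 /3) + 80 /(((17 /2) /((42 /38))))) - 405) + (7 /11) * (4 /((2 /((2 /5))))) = -60672188 /53295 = -1138.42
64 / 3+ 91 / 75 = 1691 / 75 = 22.55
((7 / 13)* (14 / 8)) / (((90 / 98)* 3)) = 2401 / 7020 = 0.34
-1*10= -10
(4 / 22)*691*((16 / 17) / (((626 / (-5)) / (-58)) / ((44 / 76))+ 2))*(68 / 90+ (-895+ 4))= -25689036128 / 1397961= -18376.07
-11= -11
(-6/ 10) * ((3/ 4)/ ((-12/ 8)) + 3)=-3/ 2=-1.50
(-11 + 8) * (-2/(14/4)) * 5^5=37500/7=5357.14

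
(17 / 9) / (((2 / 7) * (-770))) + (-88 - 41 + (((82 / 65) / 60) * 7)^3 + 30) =-8075239129817 / 81563625000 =-99.01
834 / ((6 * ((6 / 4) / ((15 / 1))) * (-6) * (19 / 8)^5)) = -22773760 / 7428297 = -3.07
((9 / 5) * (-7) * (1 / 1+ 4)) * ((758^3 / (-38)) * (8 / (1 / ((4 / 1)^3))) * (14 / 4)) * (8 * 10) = 1966736433070080 / 19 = 103512443845793.68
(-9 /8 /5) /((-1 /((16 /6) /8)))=3 /40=0.08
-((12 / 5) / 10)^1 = -6 / 25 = -0.24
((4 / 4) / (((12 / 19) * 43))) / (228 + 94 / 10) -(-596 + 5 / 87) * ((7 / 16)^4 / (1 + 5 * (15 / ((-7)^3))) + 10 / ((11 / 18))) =2796735885352274937 / 285972704264192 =9779.73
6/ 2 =3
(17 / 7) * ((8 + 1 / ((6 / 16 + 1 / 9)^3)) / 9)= 12176216 / 2701125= 4.51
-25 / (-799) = 25 / 799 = 0.03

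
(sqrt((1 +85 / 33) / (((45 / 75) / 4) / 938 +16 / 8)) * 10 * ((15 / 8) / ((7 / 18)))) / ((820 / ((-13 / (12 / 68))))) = -3315 * sqrt(171319323945) / 236920222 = -5.79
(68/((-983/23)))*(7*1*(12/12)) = -10948/983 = -11.14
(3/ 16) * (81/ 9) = 27/ 16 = 1.69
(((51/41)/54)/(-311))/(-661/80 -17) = 680/231927939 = 0.00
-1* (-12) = 12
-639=-639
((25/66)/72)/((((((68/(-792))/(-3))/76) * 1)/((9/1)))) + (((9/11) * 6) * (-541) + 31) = -934657/374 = -2499.08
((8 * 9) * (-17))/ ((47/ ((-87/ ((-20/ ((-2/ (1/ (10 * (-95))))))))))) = -10116360/ 47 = -215241.70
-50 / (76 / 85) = -2125 / 38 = -55.92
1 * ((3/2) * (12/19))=18/19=0.95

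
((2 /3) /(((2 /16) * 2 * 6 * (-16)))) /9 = -1 /324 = -0.00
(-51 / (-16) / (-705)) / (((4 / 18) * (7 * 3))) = -51 / 52640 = -0.00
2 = 2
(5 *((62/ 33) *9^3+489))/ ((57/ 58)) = 1976350/ 209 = 9456.22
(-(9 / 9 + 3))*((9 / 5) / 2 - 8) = 142 / 5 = 28.40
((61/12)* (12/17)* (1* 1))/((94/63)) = 3843/1598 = 2.40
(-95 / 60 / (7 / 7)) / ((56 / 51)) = -323 / 224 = -1.44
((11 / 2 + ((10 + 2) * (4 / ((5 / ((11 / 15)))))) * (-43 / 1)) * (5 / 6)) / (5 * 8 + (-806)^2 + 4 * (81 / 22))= -163471 / 428795880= -0.00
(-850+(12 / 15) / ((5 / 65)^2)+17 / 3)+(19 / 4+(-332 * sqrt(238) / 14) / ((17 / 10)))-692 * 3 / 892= -9455789 / 13380-1660 * sqrt(238) / 119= -921.91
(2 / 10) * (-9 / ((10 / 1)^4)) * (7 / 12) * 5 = -0.00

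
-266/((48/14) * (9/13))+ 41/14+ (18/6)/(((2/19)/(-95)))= -2129377/756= -2816.64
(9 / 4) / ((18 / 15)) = 15 / 8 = 1.88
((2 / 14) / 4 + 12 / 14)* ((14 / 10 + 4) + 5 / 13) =5.16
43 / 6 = 7.17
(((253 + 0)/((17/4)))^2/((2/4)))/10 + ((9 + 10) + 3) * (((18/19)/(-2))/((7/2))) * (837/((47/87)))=-3904.32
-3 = -3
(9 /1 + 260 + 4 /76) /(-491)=-5112 /9329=-0.55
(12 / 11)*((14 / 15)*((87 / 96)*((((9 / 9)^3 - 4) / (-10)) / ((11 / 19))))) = 11571 / 24200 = 0.48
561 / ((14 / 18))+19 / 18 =722.34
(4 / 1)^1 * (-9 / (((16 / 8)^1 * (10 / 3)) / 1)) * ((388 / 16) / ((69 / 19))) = -16587 / 460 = -36.06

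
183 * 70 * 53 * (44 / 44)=678930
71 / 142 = 1 / 2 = 0.50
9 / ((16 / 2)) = 9 / 8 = 1.12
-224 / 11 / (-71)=224 / 781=0.29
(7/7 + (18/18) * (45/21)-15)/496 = -83/3472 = -0.02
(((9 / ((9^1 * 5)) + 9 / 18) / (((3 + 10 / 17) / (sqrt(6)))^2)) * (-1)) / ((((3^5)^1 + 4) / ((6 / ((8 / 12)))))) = -54621 / 4595435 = -0.01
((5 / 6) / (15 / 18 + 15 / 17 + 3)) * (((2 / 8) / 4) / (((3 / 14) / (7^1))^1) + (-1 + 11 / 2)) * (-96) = -53380 / 481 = -110.98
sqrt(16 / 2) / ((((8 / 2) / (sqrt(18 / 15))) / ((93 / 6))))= 12.01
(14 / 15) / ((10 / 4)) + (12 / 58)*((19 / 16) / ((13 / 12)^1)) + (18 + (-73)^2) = 302406787 / 56550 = 5347.60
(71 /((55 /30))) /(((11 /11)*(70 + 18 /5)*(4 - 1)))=355 /2024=0.18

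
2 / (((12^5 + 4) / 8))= 4 / 62209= 0.00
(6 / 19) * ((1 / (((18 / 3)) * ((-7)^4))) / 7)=1 / 319333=0.00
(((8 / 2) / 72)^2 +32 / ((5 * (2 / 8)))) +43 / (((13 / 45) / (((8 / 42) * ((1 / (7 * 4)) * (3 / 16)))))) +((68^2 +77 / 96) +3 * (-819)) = 18109267597 / 8255520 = 2193.60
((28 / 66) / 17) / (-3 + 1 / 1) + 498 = 279371 / 561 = 497.99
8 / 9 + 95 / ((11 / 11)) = 863 / 9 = 95.89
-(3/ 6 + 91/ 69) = -1.82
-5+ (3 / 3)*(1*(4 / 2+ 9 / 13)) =-30 / 13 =-2.31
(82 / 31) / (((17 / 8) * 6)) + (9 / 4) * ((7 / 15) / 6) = 24187 / 63240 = 0.38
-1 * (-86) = 86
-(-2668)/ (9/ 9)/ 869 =2668/ 869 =3.07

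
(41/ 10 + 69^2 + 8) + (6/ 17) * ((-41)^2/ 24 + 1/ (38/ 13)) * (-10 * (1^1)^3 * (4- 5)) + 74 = 8229254/ 1615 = 5095.51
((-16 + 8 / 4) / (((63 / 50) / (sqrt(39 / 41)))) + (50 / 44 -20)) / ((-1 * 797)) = 100 * sqrt(1599) / 294093 + 415 / 17534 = 0.04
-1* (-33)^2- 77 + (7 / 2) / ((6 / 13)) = -13901 / 12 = -1158.42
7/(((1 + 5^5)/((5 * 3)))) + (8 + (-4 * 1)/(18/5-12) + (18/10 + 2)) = 1346813/109410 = 12.31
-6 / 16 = -3 / 8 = -0.38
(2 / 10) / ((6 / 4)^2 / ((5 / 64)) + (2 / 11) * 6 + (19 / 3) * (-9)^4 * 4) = 11 / 9143304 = 0.00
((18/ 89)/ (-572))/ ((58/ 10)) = -45/ 738166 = -0.00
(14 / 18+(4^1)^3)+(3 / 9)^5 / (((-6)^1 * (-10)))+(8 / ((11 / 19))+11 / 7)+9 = 100104737 / 1122660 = 89.17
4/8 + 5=11/2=5.50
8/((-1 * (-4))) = 2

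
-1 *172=-172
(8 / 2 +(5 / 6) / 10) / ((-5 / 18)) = -147 / 10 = -14.70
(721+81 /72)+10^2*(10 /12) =19331 /24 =805.46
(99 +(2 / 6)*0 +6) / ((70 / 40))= 60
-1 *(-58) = 58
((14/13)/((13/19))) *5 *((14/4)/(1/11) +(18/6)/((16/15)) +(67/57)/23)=325.52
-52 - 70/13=-746/13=-57.38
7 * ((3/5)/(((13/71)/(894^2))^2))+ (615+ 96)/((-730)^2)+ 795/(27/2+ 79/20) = 2515285054042894733449011/31430974900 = 80025677283172.49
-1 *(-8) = 8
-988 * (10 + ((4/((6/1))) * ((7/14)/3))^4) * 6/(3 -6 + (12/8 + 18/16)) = 1037178688/6561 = 158082.41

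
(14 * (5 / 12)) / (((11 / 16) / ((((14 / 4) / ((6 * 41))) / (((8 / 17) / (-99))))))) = -4165 / 164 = -25.40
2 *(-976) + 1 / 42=-81983 / 42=-1951.98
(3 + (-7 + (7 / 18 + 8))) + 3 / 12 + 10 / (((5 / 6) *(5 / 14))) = 6883 / 180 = 38.24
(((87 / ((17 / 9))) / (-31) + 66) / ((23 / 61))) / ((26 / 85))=10369695 / 18538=559.38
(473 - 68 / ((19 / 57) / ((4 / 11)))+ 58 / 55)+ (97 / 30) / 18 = 2376311 / 5940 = 400.05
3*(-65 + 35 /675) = -8768 /45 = -194.84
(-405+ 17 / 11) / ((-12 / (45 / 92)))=33285 / 2024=16.45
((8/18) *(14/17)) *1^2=56/153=0.37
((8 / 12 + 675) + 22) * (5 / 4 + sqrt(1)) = 6279 / 4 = 1569.75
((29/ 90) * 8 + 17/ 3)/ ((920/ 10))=371/ 4140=0.09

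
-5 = -5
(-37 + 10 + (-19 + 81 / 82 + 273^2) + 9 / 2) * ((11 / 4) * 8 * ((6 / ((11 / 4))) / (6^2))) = 12216112 / 123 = 99317.98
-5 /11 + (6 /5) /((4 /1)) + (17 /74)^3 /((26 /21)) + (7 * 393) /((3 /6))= 3188161820651 /579470320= 5501.86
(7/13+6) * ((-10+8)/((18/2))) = -170/117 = -1.45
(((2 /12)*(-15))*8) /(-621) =20 /621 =0.03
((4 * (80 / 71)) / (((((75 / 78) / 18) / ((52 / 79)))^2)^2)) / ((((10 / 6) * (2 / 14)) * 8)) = 58925878854340313088 / 1080256152734375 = 54548.06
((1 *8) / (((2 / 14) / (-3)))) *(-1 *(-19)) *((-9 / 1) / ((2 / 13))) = 186732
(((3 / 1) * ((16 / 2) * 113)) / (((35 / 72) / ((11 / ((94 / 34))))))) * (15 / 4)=27385776 / 329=83239.44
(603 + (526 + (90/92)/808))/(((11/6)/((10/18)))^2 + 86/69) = 3147203775/33831364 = 93.03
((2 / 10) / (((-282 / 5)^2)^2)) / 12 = 125 / 75888798912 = 0.00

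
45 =45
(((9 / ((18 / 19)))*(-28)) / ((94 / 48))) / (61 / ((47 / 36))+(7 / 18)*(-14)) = -3024 / 919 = -3.29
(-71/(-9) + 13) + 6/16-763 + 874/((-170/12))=-4916993/6120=-803.43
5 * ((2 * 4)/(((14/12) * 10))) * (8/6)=32/7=4.57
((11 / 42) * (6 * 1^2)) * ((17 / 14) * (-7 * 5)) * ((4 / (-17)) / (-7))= -110 / 49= -2.24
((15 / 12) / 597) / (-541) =-5 / 1291908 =-0.00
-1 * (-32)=32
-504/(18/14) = -392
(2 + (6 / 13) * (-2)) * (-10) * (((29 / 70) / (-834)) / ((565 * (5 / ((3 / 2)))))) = 29 / 10209550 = 0.00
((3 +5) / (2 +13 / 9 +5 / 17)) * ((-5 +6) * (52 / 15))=408 / 55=7.42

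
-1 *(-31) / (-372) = -1 / 12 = -0.08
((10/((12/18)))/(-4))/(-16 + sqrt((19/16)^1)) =5* sqrt(19)/1359 + 320/1359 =0.25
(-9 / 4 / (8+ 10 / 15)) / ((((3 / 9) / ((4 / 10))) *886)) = -81 / 230360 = -0.00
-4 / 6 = -2 / 3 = -0.67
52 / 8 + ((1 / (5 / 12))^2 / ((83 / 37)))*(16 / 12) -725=-2967567 / 4150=-715.08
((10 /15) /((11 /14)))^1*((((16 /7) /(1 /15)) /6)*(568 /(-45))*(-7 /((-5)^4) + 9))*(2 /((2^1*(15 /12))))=-408451072 /928125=-440.08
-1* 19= -19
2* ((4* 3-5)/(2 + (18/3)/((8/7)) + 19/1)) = 8/15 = 0.53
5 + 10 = 15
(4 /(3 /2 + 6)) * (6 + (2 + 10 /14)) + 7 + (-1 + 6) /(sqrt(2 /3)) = 5 * sqrt(6) /2 + 1223 /105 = 17.77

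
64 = 64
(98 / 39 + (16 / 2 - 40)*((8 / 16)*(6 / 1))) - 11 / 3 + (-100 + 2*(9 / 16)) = -20387 / 104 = -196.03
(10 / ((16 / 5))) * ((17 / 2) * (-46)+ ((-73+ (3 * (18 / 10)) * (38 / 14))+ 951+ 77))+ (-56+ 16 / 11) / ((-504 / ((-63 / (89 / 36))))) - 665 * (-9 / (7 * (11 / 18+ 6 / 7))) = 4843765599 / 2028488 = 2387.87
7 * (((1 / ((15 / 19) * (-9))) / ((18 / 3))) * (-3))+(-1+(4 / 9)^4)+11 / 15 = 17383 / 65610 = 0.26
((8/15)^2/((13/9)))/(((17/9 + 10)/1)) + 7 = 244001/34775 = 7.02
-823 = -823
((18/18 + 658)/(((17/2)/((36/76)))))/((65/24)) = 284688/20995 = 13.56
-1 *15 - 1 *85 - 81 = -181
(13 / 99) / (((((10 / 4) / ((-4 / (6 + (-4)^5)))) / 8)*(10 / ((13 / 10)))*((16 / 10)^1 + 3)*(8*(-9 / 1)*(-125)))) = 169 / 32596678125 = 0.00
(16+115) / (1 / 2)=262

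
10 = 10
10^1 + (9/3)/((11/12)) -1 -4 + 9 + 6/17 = 3296/187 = 17.63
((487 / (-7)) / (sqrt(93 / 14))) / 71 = -0.38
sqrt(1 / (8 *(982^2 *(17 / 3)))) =sqrt(102) / 66776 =0.00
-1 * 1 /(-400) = 1 /400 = 0.00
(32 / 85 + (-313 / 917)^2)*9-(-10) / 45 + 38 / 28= 7740149911 / 1286560170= 6.02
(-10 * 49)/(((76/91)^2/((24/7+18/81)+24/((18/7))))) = -118542515/12996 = -9121.46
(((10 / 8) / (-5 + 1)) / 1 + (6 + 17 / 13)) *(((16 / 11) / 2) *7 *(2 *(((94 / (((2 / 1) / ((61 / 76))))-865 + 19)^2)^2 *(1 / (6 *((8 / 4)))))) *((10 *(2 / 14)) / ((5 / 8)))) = 6906142268047710755285 / 1192697792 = 5790353863627.94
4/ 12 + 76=229/ 3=76.33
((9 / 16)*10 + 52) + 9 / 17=7909 / 136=58.15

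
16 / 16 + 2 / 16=9 / 8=1.12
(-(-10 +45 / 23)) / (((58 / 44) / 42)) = 170940 / 667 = 256.28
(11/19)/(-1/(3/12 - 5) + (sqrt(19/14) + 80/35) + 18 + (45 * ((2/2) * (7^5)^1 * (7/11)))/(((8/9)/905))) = 38861261908048888/32891751712716601745669633 - 5664736 * sqrt(266)/32891751712716601745669633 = 0.00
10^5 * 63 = 6300000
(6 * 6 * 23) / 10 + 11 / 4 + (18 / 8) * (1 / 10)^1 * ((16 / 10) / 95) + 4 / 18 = 7333849 / 85500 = 85.78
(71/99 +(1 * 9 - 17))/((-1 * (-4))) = -721/396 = -1.82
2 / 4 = 1 / 2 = 0.50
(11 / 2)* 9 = 99 / 2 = 49.50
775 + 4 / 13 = 10079 / 13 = 775.31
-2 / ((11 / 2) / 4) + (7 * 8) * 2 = 1216 / 11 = 110.55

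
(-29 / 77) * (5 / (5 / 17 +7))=-2465 / 9548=-0.26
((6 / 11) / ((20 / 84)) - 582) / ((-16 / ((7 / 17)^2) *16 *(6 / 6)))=0.38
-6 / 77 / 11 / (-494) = 3 / 209209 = 0.00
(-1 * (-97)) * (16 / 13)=1552 / 13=119.38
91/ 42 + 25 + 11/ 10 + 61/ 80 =6967/ 240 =29.03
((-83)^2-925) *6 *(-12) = -429408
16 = 16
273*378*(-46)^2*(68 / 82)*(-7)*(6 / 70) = -22272567408 / 205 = -108646670.28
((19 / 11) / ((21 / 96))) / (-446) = -304 / 17171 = -0.02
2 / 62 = 1 / 31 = 0.03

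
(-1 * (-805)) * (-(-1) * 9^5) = 47534445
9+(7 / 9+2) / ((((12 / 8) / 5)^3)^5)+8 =193588126.38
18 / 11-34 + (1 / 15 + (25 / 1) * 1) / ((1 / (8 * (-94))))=-3115612 / 165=-18882.50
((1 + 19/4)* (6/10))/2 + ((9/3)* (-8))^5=-318504891/40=-7962622.28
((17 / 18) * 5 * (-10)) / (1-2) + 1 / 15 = 47.29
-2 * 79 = -158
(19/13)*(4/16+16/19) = 83/52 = 1.60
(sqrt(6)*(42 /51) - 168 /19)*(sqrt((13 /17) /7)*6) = -144*sqrt(1547) /323 + 12*sqrt(9282) /289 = -13.53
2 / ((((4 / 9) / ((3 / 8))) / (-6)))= -81 / 8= -10.12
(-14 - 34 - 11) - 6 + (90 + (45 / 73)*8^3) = 24865 / 73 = 340.62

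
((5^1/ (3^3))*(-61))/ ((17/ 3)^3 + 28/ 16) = -1220/ 19841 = -0.06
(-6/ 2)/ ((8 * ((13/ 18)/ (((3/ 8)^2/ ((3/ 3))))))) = -243/ 3328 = -0.07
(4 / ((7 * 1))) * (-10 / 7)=-40 / 49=-0.82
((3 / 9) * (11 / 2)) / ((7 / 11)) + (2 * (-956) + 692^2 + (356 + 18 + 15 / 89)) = 1784255987 / 3738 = 477329.05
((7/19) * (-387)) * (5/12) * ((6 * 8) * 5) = -270900/19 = -14257.89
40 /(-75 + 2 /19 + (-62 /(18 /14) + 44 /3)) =-1368 /3709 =-0.37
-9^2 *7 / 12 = -189 / 4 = -47.25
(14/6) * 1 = 7/3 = 2.33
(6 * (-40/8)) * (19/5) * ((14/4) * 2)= -798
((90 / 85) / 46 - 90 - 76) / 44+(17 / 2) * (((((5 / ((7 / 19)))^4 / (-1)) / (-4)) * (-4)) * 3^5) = -2894336875006447 / 41306804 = -70069252.39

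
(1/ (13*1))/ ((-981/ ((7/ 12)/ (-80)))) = 7/ 12242880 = 0.00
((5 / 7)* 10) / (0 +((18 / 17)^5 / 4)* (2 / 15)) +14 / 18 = 178339429 / 1102248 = 161.80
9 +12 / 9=31 / 3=10.33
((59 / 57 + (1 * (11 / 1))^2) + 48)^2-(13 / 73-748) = 7034611231 / 237177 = 29659.75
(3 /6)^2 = 1 /4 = 0.25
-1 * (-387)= 387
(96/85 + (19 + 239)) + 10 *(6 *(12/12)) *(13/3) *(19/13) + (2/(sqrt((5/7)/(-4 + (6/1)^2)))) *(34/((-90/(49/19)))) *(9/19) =54326/85-6664 *sqrt(70)/9025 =632.95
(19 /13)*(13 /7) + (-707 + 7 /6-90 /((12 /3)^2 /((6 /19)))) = -1125013 /1596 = -704.90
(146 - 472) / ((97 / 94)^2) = -2880536 / 9409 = -306.15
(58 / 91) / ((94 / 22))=0.15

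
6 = 6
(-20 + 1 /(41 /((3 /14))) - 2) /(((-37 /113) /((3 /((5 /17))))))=685.17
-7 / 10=-0.70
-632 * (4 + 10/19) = -54352/19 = -2860.63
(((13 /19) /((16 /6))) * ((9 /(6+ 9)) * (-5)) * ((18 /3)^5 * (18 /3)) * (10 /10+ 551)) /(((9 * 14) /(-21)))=62775648 /19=3303981.47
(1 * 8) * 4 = 32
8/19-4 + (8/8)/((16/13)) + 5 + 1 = 983/304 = 3.23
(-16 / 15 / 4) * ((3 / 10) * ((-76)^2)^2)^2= -26712834898919.42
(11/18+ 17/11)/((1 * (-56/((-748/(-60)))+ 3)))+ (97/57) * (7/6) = 25760/47709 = 0.54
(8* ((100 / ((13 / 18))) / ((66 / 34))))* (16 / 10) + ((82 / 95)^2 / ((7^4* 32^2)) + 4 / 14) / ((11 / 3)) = 913.08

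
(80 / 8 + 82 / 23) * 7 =2184 / 23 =94.96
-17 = -17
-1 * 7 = -7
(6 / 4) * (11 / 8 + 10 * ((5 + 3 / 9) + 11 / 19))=27587 / 304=90.75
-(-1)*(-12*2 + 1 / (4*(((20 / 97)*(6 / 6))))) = -1823 / 80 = -22.79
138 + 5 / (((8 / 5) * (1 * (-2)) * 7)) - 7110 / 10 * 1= -64201 / 112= -573.22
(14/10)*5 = 7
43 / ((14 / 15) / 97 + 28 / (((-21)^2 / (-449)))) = -1313865 / 870766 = -1.51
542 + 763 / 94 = 51711 / 94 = 550.12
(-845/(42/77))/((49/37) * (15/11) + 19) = -3783065/50808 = -74.46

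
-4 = -4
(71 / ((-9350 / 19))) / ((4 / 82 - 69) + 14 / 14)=55309 / 26049100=0.00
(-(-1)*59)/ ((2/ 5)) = 295/ 2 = 147.50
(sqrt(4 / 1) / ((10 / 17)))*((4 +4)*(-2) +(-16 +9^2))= 833 / 5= 166.60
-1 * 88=-88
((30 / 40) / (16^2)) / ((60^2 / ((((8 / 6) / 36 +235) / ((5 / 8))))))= 3173 / 10368000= 0.00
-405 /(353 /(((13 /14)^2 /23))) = -68445 /1591324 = -0.04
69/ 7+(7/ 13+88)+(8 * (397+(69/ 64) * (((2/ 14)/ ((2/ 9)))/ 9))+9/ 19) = 90613027/ 27664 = 3275.49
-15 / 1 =-15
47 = 47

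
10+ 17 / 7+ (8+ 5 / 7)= 148 / 7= 21.14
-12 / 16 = -3 / 4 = -0.75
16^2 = 256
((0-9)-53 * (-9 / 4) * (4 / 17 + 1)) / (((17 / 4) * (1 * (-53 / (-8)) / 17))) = 75240 / 901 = 83.51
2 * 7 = 14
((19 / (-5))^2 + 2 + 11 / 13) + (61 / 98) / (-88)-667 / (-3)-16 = 223.61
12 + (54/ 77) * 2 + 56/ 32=4667/ 308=15.15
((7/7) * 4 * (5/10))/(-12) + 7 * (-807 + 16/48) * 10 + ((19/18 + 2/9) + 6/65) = -33032296/585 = -56465.46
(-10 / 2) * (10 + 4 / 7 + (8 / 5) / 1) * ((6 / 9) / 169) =-284 / 1183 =-0.24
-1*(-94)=94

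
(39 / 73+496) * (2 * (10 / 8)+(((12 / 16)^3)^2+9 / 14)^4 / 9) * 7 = 62476871539736313551455 / 7047851941858115584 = 8864.67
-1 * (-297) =297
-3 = -3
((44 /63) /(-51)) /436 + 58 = 20312575 /350217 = 58.00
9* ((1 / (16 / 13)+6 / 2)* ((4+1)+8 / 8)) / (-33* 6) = -183 / 176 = -1.04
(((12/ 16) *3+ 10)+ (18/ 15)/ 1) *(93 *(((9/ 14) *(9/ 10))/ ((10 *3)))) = 675459/ 28000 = 24.12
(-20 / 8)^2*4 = 25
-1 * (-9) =9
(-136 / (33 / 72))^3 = -34773663744 / 1331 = -26125968.25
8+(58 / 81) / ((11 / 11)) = 706 / 81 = 8.72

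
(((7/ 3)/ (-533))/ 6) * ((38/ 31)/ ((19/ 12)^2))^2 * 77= -0.01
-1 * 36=-36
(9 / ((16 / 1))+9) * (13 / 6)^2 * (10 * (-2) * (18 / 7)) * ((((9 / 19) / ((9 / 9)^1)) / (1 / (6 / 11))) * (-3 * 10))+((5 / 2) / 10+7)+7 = 104804241 / 5852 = 17909.13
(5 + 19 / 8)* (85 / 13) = 5015 / 104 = 48.22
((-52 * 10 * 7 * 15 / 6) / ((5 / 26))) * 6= -283920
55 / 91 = 0.60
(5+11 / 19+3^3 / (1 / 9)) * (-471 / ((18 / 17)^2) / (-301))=214296679 / 617652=346.95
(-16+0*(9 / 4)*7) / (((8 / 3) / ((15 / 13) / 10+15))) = -1179 / 13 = -90.69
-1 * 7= -7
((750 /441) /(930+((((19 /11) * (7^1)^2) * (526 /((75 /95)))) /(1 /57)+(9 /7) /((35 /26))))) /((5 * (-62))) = -1375 /805837407294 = -0.00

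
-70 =-70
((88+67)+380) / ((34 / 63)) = 991.32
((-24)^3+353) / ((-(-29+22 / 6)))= -2127 / 4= -531.75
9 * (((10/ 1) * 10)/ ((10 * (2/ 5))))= 225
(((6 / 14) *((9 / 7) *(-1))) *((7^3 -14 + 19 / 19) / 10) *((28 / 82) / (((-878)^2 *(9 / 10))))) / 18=-55 / 110621854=-0.00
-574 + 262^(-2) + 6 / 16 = -78751827 / 137288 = -573.62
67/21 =3.19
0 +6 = 6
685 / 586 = 1.17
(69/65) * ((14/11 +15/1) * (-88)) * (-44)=4347552/65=66885.42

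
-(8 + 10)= -18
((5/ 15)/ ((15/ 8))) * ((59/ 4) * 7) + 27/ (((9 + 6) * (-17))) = 13961/ 765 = 18.25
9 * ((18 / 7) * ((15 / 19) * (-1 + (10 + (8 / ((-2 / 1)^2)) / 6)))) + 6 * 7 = 212.53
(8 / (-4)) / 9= -2 / 9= -0.22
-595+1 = -594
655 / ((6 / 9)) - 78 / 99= 64793 / 66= 981.71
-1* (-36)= 36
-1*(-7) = 7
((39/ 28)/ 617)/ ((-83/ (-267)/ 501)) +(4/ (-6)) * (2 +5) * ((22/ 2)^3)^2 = -8267281.03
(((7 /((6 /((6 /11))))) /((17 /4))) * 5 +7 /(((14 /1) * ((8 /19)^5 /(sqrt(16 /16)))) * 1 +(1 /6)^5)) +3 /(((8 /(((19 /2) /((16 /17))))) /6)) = 5230578485357227 /85445096798336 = 61.22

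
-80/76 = -20/19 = -1.05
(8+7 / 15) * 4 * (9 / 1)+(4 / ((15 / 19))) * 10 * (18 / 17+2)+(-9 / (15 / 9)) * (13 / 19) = 441947 / 969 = 456.09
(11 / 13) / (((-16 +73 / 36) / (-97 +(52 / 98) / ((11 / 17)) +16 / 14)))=1844100 / 320411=5.76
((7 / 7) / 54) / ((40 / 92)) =23 / 540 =0.04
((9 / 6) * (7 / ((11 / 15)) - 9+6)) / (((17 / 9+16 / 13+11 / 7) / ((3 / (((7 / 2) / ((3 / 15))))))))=37908 / 105655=0.36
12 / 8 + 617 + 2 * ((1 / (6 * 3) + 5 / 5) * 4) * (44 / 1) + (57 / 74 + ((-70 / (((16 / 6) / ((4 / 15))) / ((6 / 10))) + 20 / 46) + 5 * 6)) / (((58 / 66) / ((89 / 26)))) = 63249226699 / 57748860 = 1095.25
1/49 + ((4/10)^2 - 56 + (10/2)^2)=-30.82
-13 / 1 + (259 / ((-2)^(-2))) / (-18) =-635 / 9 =-70.56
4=4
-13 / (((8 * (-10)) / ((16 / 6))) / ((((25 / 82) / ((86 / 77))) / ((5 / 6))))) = 1001 / 7052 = 0.14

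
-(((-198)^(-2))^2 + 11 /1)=-16906489777 /1536953616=-11.00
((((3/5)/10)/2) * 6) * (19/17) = 171/850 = 0.20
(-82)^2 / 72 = 1681 / 18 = 93.39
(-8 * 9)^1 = -72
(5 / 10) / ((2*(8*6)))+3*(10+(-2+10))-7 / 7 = 10177 / 192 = 53.01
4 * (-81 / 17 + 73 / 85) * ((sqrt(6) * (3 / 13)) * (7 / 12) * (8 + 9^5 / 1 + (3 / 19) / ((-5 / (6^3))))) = -13037098508 * sqrt(6) / 104975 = -304208.04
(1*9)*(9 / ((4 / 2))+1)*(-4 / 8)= -99 / 4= -24.75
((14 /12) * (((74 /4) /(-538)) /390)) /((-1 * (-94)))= -259 /236676960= -0.00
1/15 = 0.07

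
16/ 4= 4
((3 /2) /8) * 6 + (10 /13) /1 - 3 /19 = 3431 /1976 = 1.74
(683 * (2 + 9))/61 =7513/61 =123.16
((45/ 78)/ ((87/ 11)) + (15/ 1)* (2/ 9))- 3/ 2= 2156/ 1131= 1.91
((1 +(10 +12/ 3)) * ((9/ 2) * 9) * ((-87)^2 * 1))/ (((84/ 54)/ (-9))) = -744903135/ 28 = -26603683.39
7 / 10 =0.70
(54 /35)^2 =2916 /1225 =2.38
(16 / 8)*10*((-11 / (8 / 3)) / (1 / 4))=-330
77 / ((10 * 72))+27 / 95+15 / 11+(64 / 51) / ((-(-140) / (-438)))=-38880997 / 17907120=-2.17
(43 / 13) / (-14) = -0.24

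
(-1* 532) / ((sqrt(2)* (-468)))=133* sqrt(2) / 234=0.80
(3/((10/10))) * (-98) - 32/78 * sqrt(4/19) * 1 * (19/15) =-294 - 32 * sqrt(19)/585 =-294.24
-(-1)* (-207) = -207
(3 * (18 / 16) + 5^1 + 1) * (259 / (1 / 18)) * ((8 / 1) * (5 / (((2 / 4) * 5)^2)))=279720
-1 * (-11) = 11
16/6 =8/3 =2.67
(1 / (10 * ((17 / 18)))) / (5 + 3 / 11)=0.02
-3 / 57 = -1 / 19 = -0.05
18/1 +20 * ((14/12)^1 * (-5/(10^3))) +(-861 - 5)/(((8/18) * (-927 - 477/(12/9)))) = 664643/34260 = 19.40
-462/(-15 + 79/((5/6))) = -110/19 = -5.79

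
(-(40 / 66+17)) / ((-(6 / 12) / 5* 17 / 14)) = 81340 / 561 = 144.99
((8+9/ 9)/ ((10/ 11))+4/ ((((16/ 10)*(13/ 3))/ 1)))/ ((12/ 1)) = 227/ 260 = 0.87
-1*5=-5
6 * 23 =138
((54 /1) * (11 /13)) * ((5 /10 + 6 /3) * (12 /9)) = 1980 /13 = 152.31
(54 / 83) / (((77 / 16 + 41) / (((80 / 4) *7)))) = 1.99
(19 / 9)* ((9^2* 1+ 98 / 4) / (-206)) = -4009 / 3708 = -1.08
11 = 11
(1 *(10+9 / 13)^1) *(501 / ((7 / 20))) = 15305.27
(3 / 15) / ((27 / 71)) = 71 / 135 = 0.53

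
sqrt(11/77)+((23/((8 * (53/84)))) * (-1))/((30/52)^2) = -54418/3975+sqrt(7)/7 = -13.31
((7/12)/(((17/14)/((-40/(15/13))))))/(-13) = 196/153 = 1.28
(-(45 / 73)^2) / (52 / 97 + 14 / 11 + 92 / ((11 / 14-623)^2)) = -163955305386675 / 780541697766746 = -0.21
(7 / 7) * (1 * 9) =9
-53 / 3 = -17.67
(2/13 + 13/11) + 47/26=899/286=3.14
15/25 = 3/5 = 0.60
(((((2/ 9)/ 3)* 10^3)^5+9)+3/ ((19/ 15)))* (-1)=-608000003099363912/ 272629233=-2230135031.41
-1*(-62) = 62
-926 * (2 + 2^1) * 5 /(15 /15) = -18520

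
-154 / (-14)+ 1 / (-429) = 4718 / 429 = 11.00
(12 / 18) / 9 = 2 / 27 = 0.07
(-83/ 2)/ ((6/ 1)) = -83/ 12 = -6.92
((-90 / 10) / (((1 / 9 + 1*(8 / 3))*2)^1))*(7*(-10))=567 / 5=113.40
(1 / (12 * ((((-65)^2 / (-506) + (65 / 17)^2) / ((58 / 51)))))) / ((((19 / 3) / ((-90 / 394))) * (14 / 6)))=-1122561 / 4804346365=-0.00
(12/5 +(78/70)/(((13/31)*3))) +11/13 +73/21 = 2077/273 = 7.61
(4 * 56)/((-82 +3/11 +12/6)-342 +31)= -0.57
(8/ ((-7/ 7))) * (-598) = 4784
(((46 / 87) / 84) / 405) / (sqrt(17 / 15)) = 23*sqrt(255) / 25157790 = 0.00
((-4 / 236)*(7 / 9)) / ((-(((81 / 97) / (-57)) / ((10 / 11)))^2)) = 2377654300 / 46838979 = 50.76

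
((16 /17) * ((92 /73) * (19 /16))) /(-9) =-1748 /11169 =-0.16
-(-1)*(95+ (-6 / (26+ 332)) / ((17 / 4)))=289073 / 3043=95.00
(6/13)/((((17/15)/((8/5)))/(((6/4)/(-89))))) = -216/19669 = -0.01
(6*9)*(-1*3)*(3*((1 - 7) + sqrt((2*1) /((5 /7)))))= 2916 - 486*sqrt(70) /5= 2102.77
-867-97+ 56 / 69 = -963.19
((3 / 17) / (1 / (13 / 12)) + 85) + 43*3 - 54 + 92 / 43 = 474655 / 2924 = 162.33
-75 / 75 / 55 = -1 / 55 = -0.02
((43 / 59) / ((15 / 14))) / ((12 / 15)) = 301 / 354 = 0.85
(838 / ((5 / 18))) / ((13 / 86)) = 1297224 / 65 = 19957.29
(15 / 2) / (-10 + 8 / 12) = -45 / 56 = -0.80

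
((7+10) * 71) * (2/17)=142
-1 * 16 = -16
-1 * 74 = -74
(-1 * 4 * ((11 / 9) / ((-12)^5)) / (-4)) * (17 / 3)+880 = 5912248133 / 6718464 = 880.00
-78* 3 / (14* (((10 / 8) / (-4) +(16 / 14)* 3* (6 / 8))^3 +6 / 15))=-117411840 / 83781241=-1.40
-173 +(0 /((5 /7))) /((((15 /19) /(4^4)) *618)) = -173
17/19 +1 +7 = 169/19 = 8.89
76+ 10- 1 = 85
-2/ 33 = -0.06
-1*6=-6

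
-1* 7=-7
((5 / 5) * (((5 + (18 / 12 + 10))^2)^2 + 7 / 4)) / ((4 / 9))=10673541 / 64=166774.08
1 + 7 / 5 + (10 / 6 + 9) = 13.07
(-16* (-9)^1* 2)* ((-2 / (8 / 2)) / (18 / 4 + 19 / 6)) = -432 / 23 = -18.78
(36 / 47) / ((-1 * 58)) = -18 / 1363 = -0.01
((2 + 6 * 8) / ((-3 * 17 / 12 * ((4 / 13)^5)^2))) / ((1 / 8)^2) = -3446462296225 / 34816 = -98990759.89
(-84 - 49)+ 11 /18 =-2383 /18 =-132.39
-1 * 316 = -316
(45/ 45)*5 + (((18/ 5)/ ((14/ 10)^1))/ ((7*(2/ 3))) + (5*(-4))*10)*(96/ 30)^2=-2495763/ 1225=-2037.36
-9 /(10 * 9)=-1 /10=-0.10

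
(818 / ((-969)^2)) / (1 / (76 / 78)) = 1636 / 1927341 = 0.00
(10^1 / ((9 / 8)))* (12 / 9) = 320 / 27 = 11.85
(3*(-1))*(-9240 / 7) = 3960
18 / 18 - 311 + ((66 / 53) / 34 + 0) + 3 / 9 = -836930 / 2703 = -309.63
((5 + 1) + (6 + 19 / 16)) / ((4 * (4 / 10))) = 1055 / 128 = 8.24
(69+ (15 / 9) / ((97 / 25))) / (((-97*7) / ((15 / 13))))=-101020 / 856219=-0.12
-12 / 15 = -4 / 5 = -0.80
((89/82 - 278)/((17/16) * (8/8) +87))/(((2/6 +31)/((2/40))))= -68121/13575715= -0.01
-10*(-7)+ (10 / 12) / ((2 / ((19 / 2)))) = 73.96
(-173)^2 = 29929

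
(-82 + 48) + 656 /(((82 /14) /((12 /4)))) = 302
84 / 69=28 / 23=1.22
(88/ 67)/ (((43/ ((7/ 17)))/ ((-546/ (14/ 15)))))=-360360/ 48977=-7.36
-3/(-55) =3/55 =0.05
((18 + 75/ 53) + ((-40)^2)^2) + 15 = 2560034.42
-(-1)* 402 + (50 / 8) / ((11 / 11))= 1633 / 4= 408.25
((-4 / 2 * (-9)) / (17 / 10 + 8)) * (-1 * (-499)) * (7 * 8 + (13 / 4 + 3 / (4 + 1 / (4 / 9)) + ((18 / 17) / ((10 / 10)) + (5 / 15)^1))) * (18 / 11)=8399687958 / 90695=92614.68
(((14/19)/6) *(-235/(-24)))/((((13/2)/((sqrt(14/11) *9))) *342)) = 1645 *sqrt(154)/3716856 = 0.01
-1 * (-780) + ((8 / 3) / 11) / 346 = 4453024 / 5709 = 780.00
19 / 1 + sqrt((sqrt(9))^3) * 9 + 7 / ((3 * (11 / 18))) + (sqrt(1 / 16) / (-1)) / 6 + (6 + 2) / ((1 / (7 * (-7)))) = -97475 / 264 + 27 * sqrt(3) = -322.46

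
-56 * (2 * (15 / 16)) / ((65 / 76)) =-1596 / 13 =-122.77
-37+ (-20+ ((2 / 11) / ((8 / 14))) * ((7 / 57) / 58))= -4145675 / 72732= -57.00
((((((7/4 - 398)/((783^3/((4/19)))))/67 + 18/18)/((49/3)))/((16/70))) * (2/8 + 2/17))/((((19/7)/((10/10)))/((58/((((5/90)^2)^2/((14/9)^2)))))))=14971998435667000/28009924659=534524.77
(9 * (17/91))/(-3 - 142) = -153/13195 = -0.01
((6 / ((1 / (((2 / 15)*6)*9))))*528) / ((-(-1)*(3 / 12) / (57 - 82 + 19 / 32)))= -11133936 / 5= -2226787.20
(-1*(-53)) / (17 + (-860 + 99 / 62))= -3286 / 52167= -0.06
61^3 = 226981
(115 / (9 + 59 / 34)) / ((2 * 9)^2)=391 / 11826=0.03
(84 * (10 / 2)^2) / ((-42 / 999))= -49950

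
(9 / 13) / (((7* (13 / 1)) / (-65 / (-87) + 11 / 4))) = 3651 / 137228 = 0.03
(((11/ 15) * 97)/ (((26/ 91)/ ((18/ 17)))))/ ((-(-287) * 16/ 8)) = 0.46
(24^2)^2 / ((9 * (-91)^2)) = 36864 / 8281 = 4.45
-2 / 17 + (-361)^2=2215455 / 17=130320.88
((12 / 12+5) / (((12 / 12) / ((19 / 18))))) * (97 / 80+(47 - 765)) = -1089517 / 240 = -4539.65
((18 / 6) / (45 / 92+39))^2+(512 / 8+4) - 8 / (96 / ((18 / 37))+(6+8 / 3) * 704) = 235562329341 / 3463922602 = 68.00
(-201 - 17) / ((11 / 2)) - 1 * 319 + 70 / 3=-11065 / 33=-335.30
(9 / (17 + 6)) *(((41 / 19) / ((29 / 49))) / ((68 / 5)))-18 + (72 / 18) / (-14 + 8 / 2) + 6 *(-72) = -1940240503 / 4308820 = -450.30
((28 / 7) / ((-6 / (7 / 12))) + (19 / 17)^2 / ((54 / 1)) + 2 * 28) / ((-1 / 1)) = -434114 / 7803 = -55.63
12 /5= 2.40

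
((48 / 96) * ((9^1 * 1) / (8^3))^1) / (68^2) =9 / 4734976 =0.00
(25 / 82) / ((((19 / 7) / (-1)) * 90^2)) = -7 / 504792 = -0.00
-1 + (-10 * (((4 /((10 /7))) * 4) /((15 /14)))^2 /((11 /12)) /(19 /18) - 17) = -29973738 /26125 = -1147.32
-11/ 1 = -11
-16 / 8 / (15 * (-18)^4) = -1 / 787320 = -0.00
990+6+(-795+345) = 546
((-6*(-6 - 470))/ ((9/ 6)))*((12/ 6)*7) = 26656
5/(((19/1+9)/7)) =1.25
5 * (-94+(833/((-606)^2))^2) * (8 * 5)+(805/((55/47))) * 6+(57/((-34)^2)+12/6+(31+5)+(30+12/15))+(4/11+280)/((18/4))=-14541.39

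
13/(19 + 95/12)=156/323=0.48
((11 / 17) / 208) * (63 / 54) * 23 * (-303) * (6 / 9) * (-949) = 13057583 / 816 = 16001.94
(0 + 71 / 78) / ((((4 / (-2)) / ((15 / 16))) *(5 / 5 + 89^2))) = -355 / 6591104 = -0.00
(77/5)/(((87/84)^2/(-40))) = -482944/841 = -574.25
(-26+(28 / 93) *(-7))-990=-94684 / 93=-1018.11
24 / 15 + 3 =23 / 5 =4.60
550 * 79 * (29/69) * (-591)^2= 146703841350/23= 6378427884.78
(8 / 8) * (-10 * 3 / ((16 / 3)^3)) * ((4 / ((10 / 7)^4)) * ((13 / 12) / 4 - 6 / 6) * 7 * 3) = 9529569 / 3276800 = 2.91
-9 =-9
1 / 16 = 0.06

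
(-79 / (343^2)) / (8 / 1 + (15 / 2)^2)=-316 / 30235793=-0.00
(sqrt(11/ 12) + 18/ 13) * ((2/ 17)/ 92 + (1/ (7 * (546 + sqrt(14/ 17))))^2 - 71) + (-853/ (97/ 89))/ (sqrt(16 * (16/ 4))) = -1511881745449556233351/ 7708290222327392152 - 54250470669005869 * sqrt(33)/ 4584629394722874 - 918 * sqrt(238)/ 44947347007087 - 221 * sqrt(7854)/ 89894694014174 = -264.11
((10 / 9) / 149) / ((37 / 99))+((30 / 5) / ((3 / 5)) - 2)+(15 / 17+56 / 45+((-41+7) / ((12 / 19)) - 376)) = -419.69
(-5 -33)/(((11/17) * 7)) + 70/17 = -5592/1309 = -4.27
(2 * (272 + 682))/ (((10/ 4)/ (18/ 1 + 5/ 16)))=139761/ 10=13976.10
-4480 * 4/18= -8960/9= -995.56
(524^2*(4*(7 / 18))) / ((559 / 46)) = 176826944 / 5031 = 35147.47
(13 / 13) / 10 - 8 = -79 / 10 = -7.90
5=5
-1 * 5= -5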